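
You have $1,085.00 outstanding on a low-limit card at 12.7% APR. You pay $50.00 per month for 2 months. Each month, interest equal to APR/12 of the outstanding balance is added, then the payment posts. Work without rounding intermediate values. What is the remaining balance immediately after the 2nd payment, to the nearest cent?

Monthly rate r = 12.7%/12 = 1.05833% = 0.0105833.
Each month: B ← B·(1+r) − $50.00.
Month 1: interest $11.48; balance after payment $1,046.48.
Month 2: interest $11.08; balance after payment $1,007.56.

$1,007.56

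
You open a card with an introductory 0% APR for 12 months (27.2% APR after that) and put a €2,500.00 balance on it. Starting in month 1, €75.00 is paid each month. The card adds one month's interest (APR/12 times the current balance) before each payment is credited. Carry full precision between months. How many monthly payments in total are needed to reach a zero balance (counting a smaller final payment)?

Promo months 1–12 at r₀ = 0%/12 = 0; months 13+ at r₁ = 27.2%/12 = 0.0226667.
After month 12 (no interest yet): B = €2,500.00 − 12·€75.00 = €1,600.00.
Then at r₁ with €75.00/mo: n₂ = −ln(1 − r₁·B/P)/ln(1+r₁) ≈ 29.48 → 30 more payments.

42 payments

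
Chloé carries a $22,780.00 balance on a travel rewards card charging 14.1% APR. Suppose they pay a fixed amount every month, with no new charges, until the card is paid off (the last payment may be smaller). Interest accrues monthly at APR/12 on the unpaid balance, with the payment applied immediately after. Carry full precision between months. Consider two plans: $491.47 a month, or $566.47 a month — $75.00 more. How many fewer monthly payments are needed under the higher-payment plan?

13 fewer payments

Monthly rate r = 14.1%/12 = 1.175% = 0.01175.
At $491.47/mo: n = ⌈−ln(1 − rB₀/P)/ln(1+r)⌉ = 68 payments (last $167.46); total interest = total paid − $22,780.00 = $10,315.95.
At $566.47/mo: 55 payments (last $428.88); total interest $8,238.26.
Payments saved = 68 − 55 = 13.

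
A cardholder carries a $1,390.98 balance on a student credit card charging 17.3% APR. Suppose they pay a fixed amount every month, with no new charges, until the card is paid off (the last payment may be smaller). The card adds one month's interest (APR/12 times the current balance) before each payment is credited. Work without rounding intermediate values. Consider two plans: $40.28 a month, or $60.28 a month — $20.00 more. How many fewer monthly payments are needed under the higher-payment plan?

20 fewer payments

Monthly rate r = 17.3%/12 = 1.44167% = 0.0144167.
At $40.28/mo: n = ⌈−ln(1 − rB₀/P)/ln(1+r)⌉ = 49 payments (last $5.07); total interest = total paid − $1,390.98 = $547.53.
At $60.28/mo: 29 payments (last $15.60); total interest $312.46.
Payments saved = 49 − 29 = 20.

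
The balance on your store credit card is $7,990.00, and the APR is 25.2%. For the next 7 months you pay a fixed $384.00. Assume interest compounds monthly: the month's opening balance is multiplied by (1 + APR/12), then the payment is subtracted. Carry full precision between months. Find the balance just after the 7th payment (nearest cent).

Monthly rate r = 25.2%/12 = 2.1% = 0.021.
Each month: B ← B·(1+r) − $384.00.
Month 1: interest $167.79; balance after payment $7,773.79.
Month 2: interest $163.25; balance after payment $7,553.04.
Month 3: interest $158.61; balance after payment $7,327.65.
Month 4: interest $153.88; balance after payment $7,097.53.
Month 5: interest $149.05; balance after payment $6,862.58.
Month 6: interest $144.11; balance after payment $6,622.70.
Month 7: interest $139.08; balance after payment $6,377.77.

$6,377.77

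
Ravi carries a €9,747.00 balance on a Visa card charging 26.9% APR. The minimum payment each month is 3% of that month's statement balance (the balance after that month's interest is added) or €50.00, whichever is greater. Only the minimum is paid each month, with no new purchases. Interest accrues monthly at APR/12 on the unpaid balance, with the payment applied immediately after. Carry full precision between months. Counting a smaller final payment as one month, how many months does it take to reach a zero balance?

Monthly rate r = 26.9%/12 = 2.24167% = 0.0224167.
While 3% of the post-interest balance exceeds €50.00, each month B ← (B·(1+r))·(1 − 0.03), i.e. B shrinks by the factor (1+r)·0.97 = 0.99174.
This holds for months 1–216. Entering month 217 the balance is €1,626.28; 3% of the post-interest balance is now below €50.00, so the flat €50.00 minimum applies from here.
From month 217 a fixed €50.00 at rate r clears €1,626.28 in 59 more payments. Total: 216 + 59 = 275 months.

275 months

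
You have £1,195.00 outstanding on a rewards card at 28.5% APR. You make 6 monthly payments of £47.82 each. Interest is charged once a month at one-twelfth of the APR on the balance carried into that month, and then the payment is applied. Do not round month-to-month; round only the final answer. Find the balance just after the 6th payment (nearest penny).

Monthly rate r = 28.5%/12 = 2.375% = 0.02375.
Each month: B ← B·(1+r) − £47.82.
Month 1: interest £28.38; balance after payment £1,175.56.
Month 2: interest £27.92; balance after payment £1,155.66.
Month 3: interest £27.45; balance after payment £1,135.29.
Month 4: interest £26.96; balance after payment £1,114.43.
Month 5: interest £26.47; balance after payment £1,093.08.
Month 6: interest £25.96; balance after payment £1,071.22.

£1,071.22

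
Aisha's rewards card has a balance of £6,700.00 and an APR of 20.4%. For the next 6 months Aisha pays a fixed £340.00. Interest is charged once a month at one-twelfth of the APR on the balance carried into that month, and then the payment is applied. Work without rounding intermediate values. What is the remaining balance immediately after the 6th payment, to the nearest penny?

Monthly rate r = 20.4%/12 = 1.7% = 0.017.
Each month: B ← B·(1+r) − £340.00.
Month 1: interest £113.90; balance after payment £6,473.90.
Month 2: interest £110.06; balance after payment £6,243.96.
Month 3: interest £106.15; balance after payment £6,010.10.
Month 4: interest £102.17; balance after payment £5,772.28.
Month 5: interest £98.13; balance after payment £5,530.40.
Month 6: interest £94.02; balance after payment £5,284.42.

£5,284.42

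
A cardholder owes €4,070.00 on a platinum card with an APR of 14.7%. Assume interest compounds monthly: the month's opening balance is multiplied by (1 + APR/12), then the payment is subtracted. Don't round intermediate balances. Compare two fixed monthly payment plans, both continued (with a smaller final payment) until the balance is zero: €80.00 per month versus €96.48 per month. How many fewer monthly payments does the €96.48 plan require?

Monthly rate r = 14.7%/12 = 1.225% = 0.01225.
At €80.00/mo: n = ⌈−ln(1 − rB₀/P)/ln(1+r)⌉ = 81 payments (last €13.50); total interest = total paid − €4,070.00 = €2,343.50.
At €96.48/mo: 60 payments (last €70.59); total interest €1,692.91.
Payments saved = 81 − 60 = 21.

21 fewer payments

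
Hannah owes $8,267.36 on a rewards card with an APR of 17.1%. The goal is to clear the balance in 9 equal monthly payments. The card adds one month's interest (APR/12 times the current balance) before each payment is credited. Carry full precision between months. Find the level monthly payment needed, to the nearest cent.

$985.28

Monthly rate r = 17.1%/12 = 1.425% = 0.01425.
Level-payment amortization: P = B₀·r / (1 − (1+r)^(−n)) = 8267.36·0.01425 / (1 − 1.01425^(−9)).
Denominator 1 − (1+r)^(−9) = 0.119569959.
P = 117.81 / 0.119569959 ≈ 985.28.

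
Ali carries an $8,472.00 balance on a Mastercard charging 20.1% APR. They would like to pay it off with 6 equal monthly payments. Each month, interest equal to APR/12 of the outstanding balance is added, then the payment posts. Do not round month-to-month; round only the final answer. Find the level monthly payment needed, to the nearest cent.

$1,495.92

Monthly rate r = 20.1%/12 = 1.675% = 0.01675.
Level-payment amortization: P = B₀·r / (1 − (1+r)^(−n)) = 8472.00·0.01675 / (1 − 1.01675^(−6)).
Denominator 1 − (1+r)^(−6) = 0.0948617593.
P = 141.906 / 0.0948617593 ≈ 1495.92.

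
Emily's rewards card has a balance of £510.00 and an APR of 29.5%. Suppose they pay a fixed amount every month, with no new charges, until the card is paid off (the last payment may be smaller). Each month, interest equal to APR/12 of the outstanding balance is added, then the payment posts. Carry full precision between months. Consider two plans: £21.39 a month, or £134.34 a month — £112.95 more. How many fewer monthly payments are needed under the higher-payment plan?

32 fewer payments

Monthly rate r = 29.5%/12 = 2.45833% = 0.0245833.
At £21.39/mo: n = ⌈−ln(1 − rB₀/P)/ln(1+r)⌉ = 37 payments (last £7.04); total interest = total paid − £510.00 = £267.08.
At £134.34/mo: 5 payments (last £4.64); total interest £32.00.
Payments saved = 37 − 5 = 32.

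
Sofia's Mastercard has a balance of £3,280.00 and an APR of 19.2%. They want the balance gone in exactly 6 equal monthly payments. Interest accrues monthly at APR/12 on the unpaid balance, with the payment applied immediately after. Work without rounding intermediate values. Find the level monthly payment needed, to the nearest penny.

£577.68

Monthly rate r = 19.2%/12 = 1.6% = 0.016.
Level-payment amortization: P = B₀·r / (1 − (1+r)^(−n)) = 3280.00·0.016 / (1 − 1.016^(−6)).
Denominator 1 − (1+r)^(−6) = 0.0908453752.
P = 52.48 / 0.0908453752 ≈ 577.68.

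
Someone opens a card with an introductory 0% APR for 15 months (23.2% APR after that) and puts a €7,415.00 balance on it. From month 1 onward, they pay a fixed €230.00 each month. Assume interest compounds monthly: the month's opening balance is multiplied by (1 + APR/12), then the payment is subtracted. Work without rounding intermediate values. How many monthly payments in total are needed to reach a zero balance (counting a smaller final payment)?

Promo months 1–15 at r₀ = 0%/12 = 0; months 16+ at r₁ = 23.2%/12 = 0.0193333.
After month 15 (no interest yet): B = €7,415.00 − 15·€230.00 = €3,965.00.
Then at r₁ with €230.00/mo: n₂ = −ln(1 − r₁·B/P)/ln(1+r₁) ≈ 21.17 → 22 more payments.

37 months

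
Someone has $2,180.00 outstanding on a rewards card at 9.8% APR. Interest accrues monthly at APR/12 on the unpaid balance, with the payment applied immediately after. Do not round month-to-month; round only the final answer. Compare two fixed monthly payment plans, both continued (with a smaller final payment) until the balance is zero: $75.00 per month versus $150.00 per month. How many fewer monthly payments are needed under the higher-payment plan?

18 fewer payments

Monthly rate r = 9.8%/12 = 0.816667% = 0.00816667.
At $75.00/mo: n = ⌈−ln(1 − rB₀/P)/ln(1+r)⌉ = 34 payments (last $23.92); total interest = total paid − $2,180.00 = $318.92.
At $150.00/mo: 16 payments (last $80.23); total interest $150.23.
Payments saved = 34 − 16 = 18.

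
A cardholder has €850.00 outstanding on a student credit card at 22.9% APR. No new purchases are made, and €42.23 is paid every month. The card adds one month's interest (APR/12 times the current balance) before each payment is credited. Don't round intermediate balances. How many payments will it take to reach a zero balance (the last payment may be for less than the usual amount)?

Monthly rate r = 22.9%/12 = 1.90833% = 0.0190833.
Recurrence: B ← B·(1+r) − €42.23.
Month 1: interest €16.22; balance after payment €823.99.
Month 2: interest €15.72; balance after payment €797.49.
Closed form: n = −ln(1 − rB₀/P)/ln(1+r) = −ln(0.61589)/ln(1.01908) ≈ 25.640, so the balance reaches zero during payment 26.

26 payments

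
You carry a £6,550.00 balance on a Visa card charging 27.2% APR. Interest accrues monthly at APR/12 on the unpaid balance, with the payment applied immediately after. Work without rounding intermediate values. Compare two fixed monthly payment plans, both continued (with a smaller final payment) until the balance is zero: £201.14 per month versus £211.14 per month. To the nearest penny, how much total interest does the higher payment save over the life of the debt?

Monthly rate r = 27.2%/12 = 2.26667% = 0.0226667.
At £201.14/mo: n = ⌈−ln(1 − rB₀/P)/ln(1+r)⌉ = 60 payments (last £157.34); total interest = total paid − £6,550.00 = £5,474.60.
At £211.14/mo: 55 payments (last £40.41); total interest £4,891.97.
Interest saved = £5,474.60 − £4,891.97 = £582.63.

£582.63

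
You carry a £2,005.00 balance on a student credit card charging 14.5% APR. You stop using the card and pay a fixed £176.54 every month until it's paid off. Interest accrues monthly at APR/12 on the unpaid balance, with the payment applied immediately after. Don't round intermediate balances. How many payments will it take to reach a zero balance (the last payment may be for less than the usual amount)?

13 payments

Monthly rate r = 14.5%/12 = 1.20833% = 0.0120833.
Recurrence: B ← B·(1+r) − £176.54.
Month 1: interest £24.23; balance after payment £1,852.69.
Month 2: interest £22.39; balance after payment £1,698.53.
Closed form: n = −ln(1 − rB₀/P)/ln(1+r) = −ln(0.86277)/ln(1.01208) ≈ 12.290, so the balance reaches zero during payment 13.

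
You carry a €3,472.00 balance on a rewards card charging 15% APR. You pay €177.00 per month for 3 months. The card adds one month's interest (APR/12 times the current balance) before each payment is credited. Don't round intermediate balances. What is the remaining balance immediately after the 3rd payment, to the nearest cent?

Monthly rate r = 15%/12 = 1.25% = 0.0125.
Each month: B ← B·(1+r) − €177.00.
Month 1: interest €43.40; balance after payment €3,338.40.
Month 2: interest €41.73; balance after payment €3,203.13.
Month 3: interest €40.04; balance after payment €3,066.17.

€3,066.17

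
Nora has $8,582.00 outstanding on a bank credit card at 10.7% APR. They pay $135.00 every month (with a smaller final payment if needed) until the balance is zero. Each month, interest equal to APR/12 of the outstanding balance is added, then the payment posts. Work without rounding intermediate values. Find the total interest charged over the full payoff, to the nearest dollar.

$4,141

Monthly rate r = 10.7%/12 = 0.891667% = 0.00891667.
Payoff takes n = ⌈−ln(1 − rB₀/P)/ln(1+r)⌉ = ⌈94.246⌉ = 95 payments; the last is $33.36.
Total paid = 94·$135.00 + $33.36 = $12,723.36.
Total interest = total paid − principal = $12,723.36 − $8,582.00 = $4,141.36.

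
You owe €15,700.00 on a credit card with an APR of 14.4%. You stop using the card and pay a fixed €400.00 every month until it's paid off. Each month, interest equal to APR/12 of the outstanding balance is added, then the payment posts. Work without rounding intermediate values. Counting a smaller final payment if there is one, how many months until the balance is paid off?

Monthly rate r = 14.4%/12 = 1.2% = 0.012.
Recurrence: B ← B·(1+r) − €400.00.
Month 1: interest €188.40; balance after payment €15,488.40.
Month 2: interest €185.86; balance after payment €15,274.26.
Closed form: n = −ln(1 − rB₀/P)/ln(1+r) = −ln(0.529)/ln(1.012) ≈ 53.382, so the balance reaches zero during payment 54.

54 months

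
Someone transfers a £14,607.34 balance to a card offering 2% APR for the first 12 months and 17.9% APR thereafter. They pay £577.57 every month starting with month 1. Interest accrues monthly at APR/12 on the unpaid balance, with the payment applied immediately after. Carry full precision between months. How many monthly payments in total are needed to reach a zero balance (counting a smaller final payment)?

28 months

Promo months 1–12 at r₀ = 2%/12 = 0.00166667; months 13+ at r₁ = 17.9%/12 = 0.0149167.
After month 12: iterate B ← B·(1+r₀) − £577.57 for 12 months → £7,907.45.
Then at r₁ with £577.57/mo: n₂ = −ln(1 − r₁·B/P)/ln(1+r₁) ≈ 15.43 → 16 more payments.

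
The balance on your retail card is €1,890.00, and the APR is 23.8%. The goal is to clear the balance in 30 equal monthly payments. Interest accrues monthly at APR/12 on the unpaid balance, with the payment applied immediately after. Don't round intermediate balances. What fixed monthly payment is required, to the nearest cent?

Monthly rate r = 23.8%/12 = 1.98333% = 0.0198333.
Level-payment amortization: P = B₀·r / (1 − (1+r)^(−n)) = 1890.00·0.0198333 / (1 − 1.01983^(−30)).
Denominator 1 − (1+r)^(−30) = 0.445216015.
P = 37.485 / 0.445216015 ≈ 84.20.

€84.20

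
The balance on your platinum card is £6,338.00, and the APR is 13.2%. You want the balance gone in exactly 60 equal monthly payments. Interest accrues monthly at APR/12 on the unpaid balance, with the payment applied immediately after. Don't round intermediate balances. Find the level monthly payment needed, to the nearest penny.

£144.86

Monthly rate r = 13.2%/12 = 1.1% = 0.011.
Level-payment amortization: P = B₀·r / (1 − (1+r)^(−n)) = 6338.00·0.011 / (1 − 1.011^(−60)).
Denominator 1 − (1+r)^(−60) = 0.481282781.
P = 69.718 / 0.481282781 ≈ 144.86.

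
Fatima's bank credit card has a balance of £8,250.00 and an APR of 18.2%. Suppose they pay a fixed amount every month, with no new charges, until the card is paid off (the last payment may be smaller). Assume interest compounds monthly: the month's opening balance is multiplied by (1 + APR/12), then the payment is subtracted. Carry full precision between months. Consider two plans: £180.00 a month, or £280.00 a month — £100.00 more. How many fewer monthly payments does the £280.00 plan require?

39 fewer payments

Monthly rate r = 18.2%/12 = 1.51667% = 0.0151667.
At £180.00/mo: n = ⌈−ln(1 − rB₀/P)/ln(1+r)⌉ = 79 payments (last £164.89); total interest = total paid − £8,250.00 = £5,954.89.
At £280.00/mo: 40 payments (last £95.56); total interest £2,765.56.
Payments saved = 79 − 40 = 39.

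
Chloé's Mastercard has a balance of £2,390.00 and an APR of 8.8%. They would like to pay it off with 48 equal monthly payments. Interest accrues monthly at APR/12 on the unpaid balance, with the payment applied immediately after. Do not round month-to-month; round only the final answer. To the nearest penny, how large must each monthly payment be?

£59.25

Monthly rate r = 8.8%/12 = 0.733333% = 0.00733333.
Level-payment amortization: P = B₀·r / (1 − (1+r)^(−n)) = 2390.00·0.00733333 / (1 − 1.00733^(−48)).
Denominator 1 − (1+r)^(−48) = 0.295816011.
P = 17.5267 / 0.295816011 ≈ 59.25.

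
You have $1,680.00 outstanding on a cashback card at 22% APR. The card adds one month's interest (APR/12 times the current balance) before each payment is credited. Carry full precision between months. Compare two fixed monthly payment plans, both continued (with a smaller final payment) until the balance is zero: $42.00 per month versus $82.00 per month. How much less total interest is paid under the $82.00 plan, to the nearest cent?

$929.90

Monthly rate r = 22%/12 = 1.83333% = 0.0183333.
At $42.00/mo: n = ⌈−ln(1 − rB₀/P)/ln(1+r)⌉ = 73 payments (last $31.77); total interest = total paid − $1,680.00 = $1,375.77.
At $82.00/mo: 26 payments (last $75.87); total interest $445.87.
Interest saved = $1,375.77 − $445.87 = $929.90.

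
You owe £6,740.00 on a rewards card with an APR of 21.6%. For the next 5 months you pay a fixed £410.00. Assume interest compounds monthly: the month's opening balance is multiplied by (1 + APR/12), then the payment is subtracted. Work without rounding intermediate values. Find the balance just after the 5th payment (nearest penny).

Monthly rate r = 21.6%/12 = 1.8% = 0.018.
Each month: B ← B·(1+r) − £410.00.
Month 1: interest £121.32; balance after payment £6,451.32.
Month 2: interest £116.12; balance after payment £6,157.44.
Month 3: interest £110.83; balance after payment £5,858.28.
Month 4: interest £105.45; balance after payment £5,553.73.
Month 5: interest £99.97; balance after payment £5,243.69.

£5,243.69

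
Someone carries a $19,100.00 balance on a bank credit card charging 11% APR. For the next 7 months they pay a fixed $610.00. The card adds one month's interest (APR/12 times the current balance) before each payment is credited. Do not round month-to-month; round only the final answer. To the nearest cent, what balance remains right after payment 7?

Monthly rate r = 11%/12 = 0.916667% = 0.00916667.
Each month: B ← B·(1+r) − $610.00.
Month 1: interest $175.08; balance after payment $18,665.08.
Month 2: interest $171.10; balance after payment $18,226.18.
Month 3: interest $167.07; balance after payment $17,783.25.
Month 4: interest $163.01; balance after payment $17,336.27.
Month 5: interest $158.92; balance after payment $16,885.18.
Month 6: interest $154.78; balance after payment $16,429.96.
Month 7: interest $150.61; balance after payment $15,970.57.

$15,970.57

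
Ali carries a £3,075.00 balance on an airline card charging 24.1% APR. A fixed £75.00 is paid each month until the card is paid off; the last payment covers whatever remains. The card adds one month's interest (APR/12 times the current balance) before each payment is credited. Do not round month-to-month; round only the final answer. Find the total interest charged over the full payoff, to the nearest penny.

£3,465.31

Monthly rate r = 24.1%/12 = 2.00833% = 0.0200833.
Payoff takes n = ⌈−ln(1 − rB₀/P)/ln(1+r)⌉ = ⌈87.202⌉ = 88 payments; the last is £15.31.
Total paid = 87·£75.00 + £15.31 = £6,540.31.
Total interest = total paid − principal = £6,540.31 − £3,075.00 = £3,465.31.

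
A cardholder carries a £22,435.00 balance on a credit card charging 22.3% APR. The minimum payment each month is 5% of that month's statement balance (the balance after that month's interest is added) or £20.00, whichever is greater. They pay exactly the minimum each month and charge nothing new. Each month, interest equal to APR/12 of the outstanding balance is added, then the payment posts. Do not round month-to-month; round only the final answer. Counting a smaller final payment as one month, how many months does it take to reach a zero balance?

148 months

Monthly rate r = 22.3%/12 = 1.85833% = 0.0185833.
While 5% of the post-interest balance exceeds £20.00, each month B ← (B·(1+r))·(1 − 0.05), i.e. B shrinks by the factor (1+r)·0.95 = 0.96765.
This holds for months 1–124. Entering month 125 the balance is £380.39; 5% of the post-interest balance is now below £20.00, so the flat £20.00 minimum applies from here.
From month 125 a fixed £20.00 at rate r clears £380.39 in 24 more payments. Total: 124 + 24 = 148 months.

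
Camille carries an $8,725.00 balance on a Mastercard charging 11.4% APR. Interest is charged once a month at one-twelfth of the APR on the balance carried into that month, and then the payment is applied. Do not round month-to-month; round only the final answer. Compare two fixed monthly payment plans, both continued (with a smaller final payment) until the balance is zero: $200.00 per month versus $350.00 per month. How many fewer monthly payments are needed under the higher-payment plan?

28 fewer payments

Monthly rate r = 11.4%/12 = 0.95% = 0.0095.
At $200.00/mo: n = ⌈−ln(1 − rB₀/P)/ln(1+r)⌉ = 57 payments (last $120.66); total interest = total paid − $8,725.00 = $2,595.66.
At $350.00/mo: 29 payments (last $204.69); total interest $1,279.69.
Payments saved = 57 − 29 = 28.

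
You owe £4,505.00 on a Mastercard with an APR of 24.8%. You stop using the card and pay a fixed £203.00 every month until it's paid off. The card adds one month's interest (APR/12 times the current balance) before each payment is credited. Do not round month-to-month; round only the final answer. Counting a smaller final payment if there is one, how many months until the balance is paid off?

Monthly rate r = 24.8%/12 = 2.06667% = 0.0206667.
Recurrence: B ← B·(1+r) − £203.00.
Month 1: interest £93.10; balance after payment £4,395.10.
Month 2: interest £90.83; balance after payment £4,282.94.
Closed form: n = −ln(1 − rB₀/P)/ln(1+r) = −ln(0.54136)/ln(1.02067) ≈ 29.999, so the balance reaches zero during payment 30.

30 months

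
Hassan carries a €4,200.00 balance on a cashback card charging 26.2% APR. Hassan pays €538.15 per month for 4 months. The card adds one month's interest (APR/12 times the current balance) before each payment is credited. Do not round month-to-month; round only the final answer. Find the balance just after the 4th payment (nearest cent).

Monthly rate r = 26.2%/12 = 2.18333% = 0.0218333.
Each month: B ← B·(1+r) − €538.15.
Month 1: interest €91.70; balance after payment €3,753.55.
Month 2: interest €81.95; balance after payment €3,297.35.
Month 3: interest €71.99; balance after payment €2,831.19.
Month 4: interest €61.81; balance after payment €2,354.86.

€2,354.86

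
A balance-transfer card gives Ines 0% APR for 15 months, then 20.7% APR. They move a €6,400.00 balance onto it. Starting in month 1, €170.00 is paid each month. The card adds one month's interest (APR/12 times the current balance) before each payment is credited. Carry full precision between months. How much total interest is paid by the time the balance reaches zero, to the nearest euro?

€1,074

Promo months 1–15 at r₀ = 0%/12 = 0; months 16+ at r₁ = 20.7%/12 = 0.01725.
After month 15 (no interest yet): B = €6,400.00 − 15·€170.00 = €3,850.00.
Then at r₁ with €170.00/mo: n₂ = −ln(1 − r₁·B/P)/ln(1+r₁) ≈ 28.96 → 29 more payments.
Total paid = 43·€170.00 + €164.06 = €7,474.06; interest = €7,474.06 − €6,400.00 = €1,074.06.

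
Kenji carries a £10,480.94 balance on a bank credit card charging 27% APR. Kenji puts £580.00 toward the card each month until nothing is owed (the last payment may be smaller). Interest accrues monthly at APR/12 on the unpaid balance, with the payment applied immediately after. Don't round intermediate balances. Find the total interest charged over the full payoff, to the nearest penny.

£3,124.00

Monthly rate r = 27%/12 = 2.25% = 0.0225.
Payoff takes n = ⌈−ln(1 − rB₀/P)/ln(1+r)⌉ = ⌈23.454⌉ = 24 payments; the last is £264.94.
Total paid = 23·£580.00 + £264.94 = £13,604.94.
Total interest = total paid − principal = £13,604.94 − £10,480.94 = £3,124.00.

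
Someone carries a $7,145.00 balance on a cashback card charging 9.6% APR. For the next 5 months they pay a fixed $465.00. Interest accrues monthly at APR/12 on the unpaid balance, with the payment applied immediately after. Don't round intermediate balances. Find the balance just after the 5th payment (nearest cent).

$5,072.91

Monthly rate r = 9.6%/12 = 0.8% = 0.008.
Each month: B ← B·(1+r) − $465.00.
Month 1: interest $57.16; balance after payment $6,737.16.
Month 2: interest $53.90; balance after payment $6,326.06.
Month 3: interest $50.61; balance after payment $5,911.67.
Month 4: interest $47.29; balance after payment $5,493.96.
Month 5: interest $43.95; balance after payment $5,072.91.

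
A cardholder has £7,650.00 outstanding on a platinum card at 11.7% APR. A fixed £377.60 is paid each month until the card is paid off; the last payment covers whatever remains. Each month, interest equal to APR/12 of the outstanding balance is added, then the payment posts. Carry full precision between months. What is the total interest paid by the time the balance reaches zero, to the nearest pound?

£914

Monthly rate r = 11.7%/12 = 0.975% = 0.00975.
Payoff takes n = ⌈−ln(1 − rB₀/P)/ln(1+r)⌉ = ⌈22.680⌉ = 23 payments; the last is £257.26.
Total paid = 22·£377.60 + £257.26 = £8,564.46.
Total interest = total paid − principal = £8,564.46 − £7,650.00 = £914.46.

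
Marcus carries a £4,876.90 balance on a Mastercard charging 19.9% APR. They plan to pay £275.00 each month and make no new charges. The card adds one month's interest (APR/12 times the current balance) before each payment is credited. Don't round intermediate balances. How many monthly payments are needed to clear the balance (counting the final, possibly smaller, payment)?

Monthly rate r = 19.9%/12 = 1.65833% = 0.0165833.
Recurrence: B ← B·(1+r) − £275.00.
Month 1: interest £80.88; balance after payment £4,682.78.
Month 2: interest £77.66; balance after payment £4,485.43.
Closed form: n = −ln(1 − rB₀/P)/ln(1+r) = −ln(0.70591)/ln(1.01658) ≈ 21.175, so the balance reaches zero during payment 22.

22 months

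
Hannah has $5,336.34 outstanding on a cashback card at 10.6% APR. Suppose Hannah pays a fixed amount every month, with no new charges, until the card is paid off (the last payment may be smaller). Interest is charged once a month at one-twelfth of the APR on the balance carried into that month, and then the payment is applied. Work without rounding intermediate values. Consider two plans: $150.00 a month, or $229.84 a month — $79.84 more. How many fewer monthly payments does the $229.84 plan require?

Monthly rate r = 10.6%/12 = 0.883333% = 0.00883333.
At $150.00/mo: n = ⌈−ln(1 − rB₀/P)/ln(1+r)⌉ = 43 payments (last $134.34); total interest = total paid − $5,336.34 = $1,098.00.
At $229.84/mo: 27 payments (last $22.75); total interest $662.25.
Payments saved = 43 − 27 = 16.

16 fewer payments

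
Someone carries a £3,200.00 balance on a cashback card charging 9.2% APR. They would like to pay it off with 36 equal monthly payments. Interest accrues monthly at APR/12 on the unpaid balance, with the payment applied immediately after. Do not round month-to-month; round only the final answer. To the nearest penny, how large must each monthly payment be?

£102.06

Monthly rate r = 9.2%/12 = 0.766667% = 0.00766667.
Level-payment amortization: P = B₀·r / (1 − (1+r)^(−n)) = 3200.00·0.00766667 / (1 − 1.00767^(−36)).
Denominator 1 − (1+r)^(−36) = 0.240387904.
P = 24.5333 / 0.240387904 ≈ 102.06.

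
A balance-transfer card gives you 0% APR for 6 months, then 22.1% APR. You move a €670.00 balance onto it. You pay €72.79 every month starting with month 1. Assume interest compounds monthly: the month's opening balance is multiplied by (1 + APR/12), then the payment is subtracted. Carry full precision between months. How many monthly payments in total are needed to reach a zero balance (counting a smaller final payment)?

10 months

Promo months 1–6 at r₀ = 0%/12 = 0; months 7+ at r₁ = 22.1%/12 = 0.0184167.
After month 6 (no interest yet): B = €670.00 − 6·€72.79 = €233.26.
Then at r₁ with €72.79/mo: n₂ = −ln(1 − r₁·B/P)/ln(1+r₁) ≈ 3.33 → 4 more payments.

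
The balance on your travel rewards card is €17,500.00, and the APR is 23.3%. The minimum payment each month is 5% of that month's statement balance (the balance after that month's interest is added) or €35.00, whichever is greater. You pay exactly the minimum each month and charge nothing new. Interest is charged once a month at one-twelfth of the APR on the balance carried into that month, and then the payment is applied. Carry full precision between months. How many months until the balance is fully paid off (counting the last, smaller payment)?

Monthly rate r = 23.3%/12 = 1.94167% = 0.0194167.
While 5% of the post-interest balance exceeds €35.00, each month B ← (B·(1+r))·(1 − 0.05), i.e. B shrinks by the factor (1+r)·0.95 = 0.96845.
This holds for months 1–101. Entering month 102 the balance is €686.51; 5% of the post-interest balance is now below €35.00, so the flat €35.00 minimum applies from here.
From month 102 a fixed €35.00 at rate r clears €686.51 in 25 more payments. Total: 101 + 25 = 126 months.

126 months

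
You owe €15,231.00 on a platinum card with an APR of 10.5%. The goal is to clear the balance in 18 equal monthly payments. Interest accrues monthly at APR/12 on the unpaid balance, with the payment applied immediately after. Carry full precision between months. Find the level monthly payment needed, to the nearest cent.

€918.24

Monthly rate r = 10.5%/12 = 0.875% = 0.00875.
Level-payment amortization: P = B₀·r / (1 − (1+r)^(−n)) = 15231.00·0.00875 / (1 − 1.00875^(−18)).
Denominator 1 − (1+r)^(−18) = 0.145137747.
P = 133.271 / 0.145137747 ≈ 918.24.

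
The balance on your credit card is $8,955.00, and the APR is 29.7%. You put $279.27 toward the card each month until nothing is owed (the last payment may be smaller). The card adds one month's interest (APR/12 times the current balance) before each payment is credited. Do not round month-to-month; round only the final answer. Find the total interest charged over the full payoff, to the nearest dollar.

Monthly rate r = 29.7%/12 = 2.475% = 0.02475.
Payoff takes n = ⌈−ln(1 − rB₀/P)/ln(1+r)⌉ = ⌈64.546⌉ = 65 payments; the last is $153.40.
Total paid = 64·$279.27 + $153.40 = $18,026.68.
Total interest = total paid − principal = $18,026.68 − $8,955.00 = $9,071.68.

$9,072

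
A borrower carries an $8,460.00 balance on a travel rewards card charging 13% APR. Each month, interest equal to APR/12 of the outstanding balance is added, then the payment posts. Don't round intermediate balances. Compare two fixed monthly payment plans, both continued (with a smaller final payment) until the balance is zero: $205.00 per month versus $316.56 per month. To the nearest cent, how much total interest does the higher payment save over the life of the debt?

$1,230.70

Monthly rate r = 13%/12 = 1.08333% = 0.0108333.
At $205.00/mo: n = ⌈−ln(1 − rB₀/P)/ln(1+r)⌉ = 55 payments (last $203.12); total interest = total paid − $8,460.00 = $2,813.12.
At $316.56/mo: 32 payments (last $229.06); total interest $1,582.42.
Interest saved = $2,813.12 − $1,582.42 = $1,230.70.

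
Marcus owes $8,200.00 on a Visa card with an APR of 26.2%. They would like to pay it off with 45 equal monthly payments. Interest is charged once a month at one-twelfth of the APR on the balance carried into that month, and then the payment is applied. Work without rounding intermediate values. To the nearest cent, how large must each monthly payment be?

Monthly rate r = 26.2%/12 = 2.18333% = 0.0218333.
Level-payment amortization: P = B₀·r / (1 − (1+r)^(−n)) = 8200.00·0.0218333 / (1 − 1.02183^(−45)).
Denominator 1 − (1+r)^(−45) = 0.621647122.
P = 179.033 / 0.621647122 ≈ 288.00.

$288.00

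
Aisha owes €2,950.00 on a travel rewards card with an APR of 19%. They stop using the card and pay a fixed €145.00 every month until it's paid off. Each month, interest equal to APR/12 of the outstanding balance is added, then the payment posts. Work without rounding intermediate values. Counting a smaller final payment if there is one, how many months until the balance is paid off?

Monthly rate r = 19%/12 = 1.58333% = 0.0158333.
Recurrence: B ← B·(1+r) − €145.00.
Month 1: interest €46.71; balance after payment €2,851.71.
Month 2: interest €45.15; balance after payment €2,751.86.
Closed form: n = −ln(1 − rB₀/P)/ln(1+r) = −ln(0.67787)/ln(1.01583) ≈ 24.749, so the balance reaches zero during payment 25.

25 months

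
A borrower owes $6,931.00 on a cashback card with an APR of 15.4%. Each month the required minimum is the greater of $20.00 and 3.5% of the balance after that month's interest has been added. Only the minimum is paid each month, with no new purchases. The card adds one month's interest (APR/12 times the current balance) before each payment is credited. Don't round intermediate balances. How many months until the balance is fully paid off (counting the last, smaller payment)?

145 months

Monthly rate r = 15.4%/12 = 1.28333% = 0.0128333.
While 3.5% of the post-interest balance exceeds $20.00, each month B ← (B·(1+r))·(1 − 0.035), i.e. B shrinks by the factor (1+r)·0.965 = 0.97738.
This holds for months 1–110. Entering month 111 the balance is $559.73; 3.5% of the post-interest balance is now below $20.00, so the flat $20.00 minimum applies from here.
From month 111 a fixed $20.00 at rate r clears $559.73 in 35 more payments. Total: 110 + 35 = 145 months.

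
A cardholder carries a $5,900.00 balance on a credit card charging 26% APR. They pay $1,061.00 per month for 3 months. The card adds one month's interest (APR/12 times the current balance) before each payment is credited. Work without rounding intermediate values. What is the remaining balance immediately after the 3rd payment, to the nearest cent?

$3,039.41

Monthly rate r = 26%/12 = 2.16667% = 0.0216667.
Each month: B ← B·(1+r) − $1,061.00.
Month 1: interest $127.83; balance after payment $4,966.83.
Month 2: interest $107.61; balance after payment $4,013.45.
Month 3: interest $86.96; balance after payment $3,039.41.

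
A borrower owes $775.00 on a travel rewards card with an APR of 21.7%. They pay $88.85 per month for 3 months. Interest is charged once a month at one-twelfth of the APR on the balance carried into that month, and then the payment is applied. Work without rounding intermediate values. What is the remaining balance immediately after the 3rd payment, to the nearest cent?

Monthly rate r = 21.7%/12 = 1.80833% = 0.0180833.
Each month: B ← B·(1+r) − $88.85.
Month 1: interest $14.01; balance after payment $700.16.
Month 2: interest $12.66; balance after payment $623.98.
Month 3: interest $11.28; balance after payment $546.41.

$546.41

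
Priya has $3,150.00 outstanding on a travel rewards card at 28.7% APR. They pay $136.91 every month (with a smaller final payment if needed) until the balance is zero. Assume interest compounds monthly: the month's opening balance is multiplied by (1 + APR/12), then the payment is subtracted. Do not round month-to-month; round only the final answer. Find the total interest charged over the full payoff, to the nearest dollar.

$1,479

Monthly rate r = 28.7%/12 = 2.39167% = 0.0239167.
Payoff takes n = ⌈−ln(1 − rB₀/P)/ln(1+r)⌉ = ⌈33.810⌉ = 34 payments; the last is $111.17.
Total paid = 33·$136.91 + $111.17 = $4,629.20.
Total interest = total paid − principal = $4,629.20 − $3,150.00 = $1,479.20.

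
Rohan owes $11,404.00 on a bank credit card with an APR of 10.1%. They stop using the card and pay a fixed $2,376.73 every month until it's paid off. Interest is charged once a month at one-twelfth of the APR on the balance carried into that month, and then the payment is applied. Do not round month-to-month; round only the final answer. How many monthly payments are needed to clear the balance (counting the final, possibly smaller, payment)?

5 months

Monthly rate r = 10.1%/12 = 0.841667% = 0.00841667.
Recurrence: B ← B·(1+r) − $2,376.73.
Month 1: interest $95.98; balance after payment $9,123.25.
Month 2: interest $76.79; balance after payment $6,823.31.
Month 3: interest $57.43; balance after payment $4,504.01.
Month 4: interest $37.91; balance after payment $2,165.19.
Month 5: interest $18.22; balance after payment $0.00.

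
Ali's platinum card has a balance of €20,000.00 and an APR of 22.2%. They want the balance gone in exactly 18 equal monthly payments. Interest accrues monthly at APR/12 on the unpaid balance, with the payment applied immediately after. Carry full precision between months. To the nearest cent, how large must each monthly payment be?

Monthly rate r = 22.2%/12 = 1.85% = 0.0185.
Level-payment amortization: P = B₀·r / (1 − (1+r)^(−n)) = 20000.00·0.0185 / (1 − 1.0185^(−18)).
Denominator 1 − (1+r)^(−18) = 0.281045511.
P = 370 / 0.281045511 ≈ 1316.51.

€1,316.51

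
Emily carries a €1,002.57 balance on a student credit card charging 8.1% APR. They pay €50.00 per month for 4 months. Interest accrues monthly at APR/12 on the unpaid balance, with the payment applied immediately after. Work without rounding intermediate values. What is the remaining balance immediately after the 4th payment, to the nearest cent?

€827.88

Monthly rate r = 8.1%/12 = 0.675% = 0.00675.
Each month: B ← B·(1+r) − €50.00.
Month 1: interest €6.77; balance after payment €959.34.
Month 2: interest €6.48; balance after payment €915.81.
Month 3: interest €6.18; balance after payment €871.99.
Month 4: interest €5.89; balance after payment €827.88.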